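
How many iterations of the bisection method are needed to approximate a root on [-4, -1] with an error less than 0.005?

We need (b-a)/2^n ≤ 0.005
(-1 - (-4))/2^n ≤ 0.005
3/2^n ≤ 0.005
2^n ≥ 600
n ≥ log₂(600) = 9.23
n ≥ 10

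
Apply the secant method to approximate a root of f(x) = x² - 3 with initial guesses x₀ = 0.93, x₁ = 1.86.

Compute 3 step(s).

f(x) = x² - 3
x₀ = 0.93, x₁ = 1.86

Secant formula: x_{n+1} = x_n - f(x_n)(x_n - x_{n-1})/(f(x_n) - f(x_{n-1}))

Iteration 1:
  f(0.930000) = -2.135100
  f(1.860000) = 0.459600
  x_2 = 1.860000 - 0.459600×(1.860000 - 0.930000)/(0.459600 - (-2.135100))
       = 1.695269
Iteration 2:
  f(1.860000) = 0.459600
  f(1.695269) = -0.126064
  x_3 = 1.695269 - (-0.126064)×(1.695269 - 1.860000)/(-0.126064 - 0.459600)
       = 1.730727
Iteration 3:
  f(1.695269) = -0.126064
  f(1.730727) = -0.004584
  x_4 = 1.730727 - (-0.004584)×(1.730727 - 1.695269)/(-0.004584 - (-0.126064))
       = 1.732065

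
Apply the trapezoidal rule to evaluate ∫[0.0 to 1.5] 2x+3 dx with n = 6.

f(x) = 2x+3
a = 0.0, b = 1.5, n = 6
h = (b - a)/n = 0.250000

Trapezoidal rule: (h/2)[f(x₀) + 2f(x₁) + 2f(x₂) + ... + f(xₙ)]

x_0 = 0.0000, f(x_0) = 3.000000, coefficient = 1
x_1 = 0.2500, f(x_1) = 3.500000, coefficient = 2
x_2 = 0.5000, f(x_2) = 4.000000, coefficient = 2
x_3 = 0.7500, f(x_3) = 4.500000, coefficient = 2
x_4 = 1.0000, f(x_4) = 5.000000, coefficient = 2
x_5 = 1.2500, f(x_5) = 5.500000, coefficient = 2
x_6 = 1.5000, f(x_6) = 6.000000, coefficient = 1

I ≈ (0.250000/2) × 54.000000 = 6.750000
Exact value: 6.750000
Error: 0.000000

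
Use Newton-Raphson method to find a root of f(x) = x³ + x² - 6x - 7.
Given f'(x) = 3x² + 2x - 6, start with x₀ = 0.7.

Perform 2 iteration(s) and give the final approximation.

f(x) = x³ + x² - 6x - 7
f'(x) = 3x² + 2x - 6
x₀ = 0.7

Newton-Raphson formula: x_{n+1} = x_n - f(x_n)/f'(x_n)

Iteration 1:
  f(0.700000) = -10.367000
  f'(0.700000) = -3.130000
  x_1 = 0.700000 - (-10.367000)/(-3.130000) = -2.612141
Iteration 2:
  f(-2.612141) = -2.327240
  f'(-2.612141) = 9.245554
  x_2 = -2.612141 - (-2.327240)/9.245554 = -2.360426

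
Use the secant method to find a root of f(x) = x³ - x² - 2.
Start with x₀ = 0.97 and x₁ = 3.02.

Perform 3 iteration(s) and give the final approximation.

f(x) = x³ - x² - 2
x₀ = 0.97, x₁ = 3.02

Secant formula: x_{n+1} = x_n - f(x_n)(x_n - x_{n-1})/(f(x_n) - f(x_{n-1}))

Iteration 1:
  f(0.970000) = -2.028227
  f(3.020000) = 16.423208
  x_2 = 3.020000 - 16.423208×(3.020000 - 0.970000)/(16.423208 - (-2.028227))
       = 1.195341
Iteration 2:
  f(3.020000) = 16.423208
  f(1.195341) = -1.720889
  x_3 = 1.195341 - (-1.720889)×(1.195341 - 3.020000)/(-1.720889 - 16.423208)
       = 1.368402
Iteration 3:
  f(1.195341) = -1.720889
  f(1.368402) = -1.310158
  x_4 = 1.368402 - (-1.310158)×(1.368402 - 1.195341)/(-1.310158 - (-1.720889))
       = 1.920436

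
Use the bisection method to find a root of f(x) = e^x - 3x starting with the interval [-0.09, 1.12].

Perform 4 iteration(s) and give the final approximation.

f(x) = e^x - 3x
Initial interval: [-0.09, 1.12]

Iteration 1:
  c_1 = (-0.090000 + 1.120000)/2 = 0.515000
  f(c_1) = f(0.515000) = 0.128639
  f(a) × f(c) ≥ 0, new interval: [0.515000, 1.120000]
Iteration 2:
  c_2 = (0.515000 + 1.120000)/2 = 0.817500
  f(c_2) = f(0.817500) = -0.187669
  f(a) × f(c) < 0, new interval: [0.515000, 0.817500]
Iteration 3:
  c_3 = (0.515000 + 0.817500)/2 = 0.666250
  f(c_3) = f(0.666250) = -0.051827
  f(a) × f(c) < 0, new interval: [0.515000, 0.666250]
Iteration 4:
  c_4 = (0.515000 + 0.666250)/2 = 0.590625
  f(c_4) = f(0.590625) = 0.033241
  f(a) × f(c) ≥ 0, new interval: [0.590625, 0.666250]

After 4 iteration(s), the approximation is c_4 = 0.590625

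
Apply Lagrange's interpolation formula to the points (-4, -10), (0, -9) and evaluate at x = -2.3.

Lagrange interpolation formula:
P(x) = Σ yᵢ × Lᵢ(x)
where Lᵢ(x) = Π_{j≠i} (x - xⱼ)/(xᵢ - xⱼ)

L_0(-2.3) = (-2.3 - 0)/(-4 - 0) = 0.575000
L_1(-2.3) = (-2.3 - (-4))/(0 - (-4)) = 0.425000

P(-2.3) = (-10)×L_0(-2.3) + (-9)×L_1(-2.3)
P(-2.3) = -9.575000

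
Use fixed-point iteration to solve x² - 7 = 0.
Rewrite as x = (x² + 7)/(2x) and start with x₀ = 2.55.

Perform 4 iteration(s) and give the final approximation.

Equation: x² - 7 = 0
Fixed-point form: x = (x² + 7)/(2x)
x₀ = 2.55

x_1 = g(2.550000) = 2.647549
x_2 = g(2.647549) = 2.645752
x_3 = g(2.645752) = 2.645751
x_4 = g(2.645751) = 2.645751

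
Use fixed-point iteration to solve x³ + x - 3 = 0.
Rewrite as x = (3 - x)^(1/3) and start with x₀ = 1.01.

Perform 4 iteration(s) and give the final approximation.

Equation: x³ + x - 3 = 0
Fixed-point form: x = (3 - x)^(1/3)
x₀ = 1.01

x_1 = g(1.010000) = 1.257818
x_2 = g(1.257818) = 1.203274
x_3 = g(1.203274) = 1.215702
x_4 = g(1.215702) = 1.212893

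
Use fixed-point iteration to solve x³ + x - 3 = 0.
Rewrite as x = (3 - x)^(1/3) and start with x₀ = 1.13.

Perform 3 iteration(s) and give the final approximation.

Equation: x³ + x - 3 = 0
Fixed-point form: x = (3 - x)^(1/3)
x₀ = 1.13

x_1 = g(1.130000) = 1.232009
x_2 = g(1.232009) = 1.209187
x_3 = g(1.209187) = 1.214367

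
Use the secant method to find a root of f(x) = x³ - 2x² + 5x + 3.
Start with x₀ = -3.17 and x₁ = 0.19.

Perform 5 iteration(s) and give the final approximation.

f(x) = x³ - 2x² + 5x + 3
x₀ = -3.17, x₁ = 0.19

Secant formula: x_{n+1} = x_n - f(x_n)(x_n - x_{n-1})/(f(x_n) - f(x_{n-1}))

Iteration 1:
  f(-3.170000) = -64.802813
  f(0.190000) = 3.884659
  x_2 = 0.190000 - 3.884659×(0.190000 - (-3.170000))/(3.884659 - (-64.802813))
       = -0.000027
Iteration 2:
  f(0.190000) = 3.884659
  f(-0.000027) = 2.999866
  x_3 = -0.000027 - 2.999866×(-0.000027 - 0.190000)/(2.999866 - 3.884659)
       = -0.644307
Iteration 3:
  f(-0.000027) = 2.999866
  f(-0.644307) = -1.319274
  x_4 = -0.644307 - (-1.319274)×(-0.644307 - (-0.000027))/(-1.319274 - 2.999866)
       = -0.447513
Iteration 4:
  f(-0.644307) = -1.319274
  f(-0.447513) = 0.272277
  x_5 = -0.447513 - 0.272277×(-0.447513 - (-0.644307))/(0.272277 - (-1.319274))
       = -0.481180
Iteration 5:
  f(-0.447513) = 0.272277
  f(-0.481180) = 0.019623
  x_6 = -0.481180 - 0.019623×(-0.481180 - (-0.447513))/(0.019623 - 0.272277)
       = -0.483795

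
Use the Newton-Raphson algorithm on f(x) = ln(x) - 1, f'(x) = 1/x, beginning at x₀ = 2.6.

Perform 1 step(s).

f(x) = ln(x) - 1
f'(x) = 1/x
x₀ = 2.6

Newton-Raphson formula: x_{n+1} = x_n - f(x_n)/f'(x_n)

Iteration 1:
  f(2.600000) = -0.044489
  f'(2.600000) = 0.384615
  x_1 = 2.600000 - (-0.044489)/0.384615 = 2.715670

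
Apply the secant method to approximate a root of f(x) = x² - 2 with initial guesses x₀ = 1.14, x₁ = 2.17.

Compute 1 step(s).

f(x) = x² - 2
x₀ = 1.14, x₁ = 2.17

Secant formula: x_{n+1} = x_n - f(x_n)(x_n - x_{n-1})/(f(x_n) - f(x_{n-1}))

Iteration 1:
  f(1.140000) = -0.700400
  f(2.170000) = 2.708900
  x_2 = 2.170000 - 2.708900×(2.170000 - 1.140000)/(2.708900 - (-0.700400))
       = 1.351601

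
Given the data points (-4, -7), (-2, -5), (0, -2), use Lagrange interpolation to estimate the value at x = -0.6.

Lagrange interpolation formula:
P(x) = Σ yᵢ × Lᵢ(x)
where Lᵢ(x) = Π_{j≠i} (x - xⱼ)/(xᵢ - xⱼ)

L_0(-0.6) = (-0.6 - (-2))/(-4 - (-2)) × (-0.6 - 0)/(-4 - 0) = -0.105000
L_1(-0.6) = (-0.6 - (-4))/(-2 - (-4)) × (-0.6 - 0)/(-2 - 0) = 0.510000
L_2(-0.6) = (-0.6 - (-4))/(0 - (-4)) × (-0.6 - (-2))/(0 - (-2)) = 0.595000

P(-0.6) = (-7)×L_0(-0.6) + (-5)×L_1(-0.6) + (-2)×L_2(-0.6)
P(-0.6) = -3.005000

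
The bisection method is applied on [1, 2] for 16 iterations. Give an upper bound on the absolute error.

Bisection error bound: |error| ≤ (b-a)/2^n
|error| ≤ (2 - 1)/2^16 = 1/2^16
|error| ≤ 0.0000152588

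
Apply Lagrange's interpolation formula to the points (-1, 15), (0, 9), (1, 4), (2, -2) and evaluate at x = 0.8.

Lagrange interpolation formula:
P(x) = Σ yᵢ × Lᵢ(x)
where Lᵢ(x) = Π_{j≠i} (x - xⱼ)/(xᵢ - xⱼ)

L_0(0.8) = (0.8 - 0)/(-1 - 0) × (0.8 - 1)/(-1 - 1) × (0.8 - 2)/(-1 - 2) = -0.032000
L_1(0.8) = (0.8 - (-1))/(0 - (-1)) × (0.8 - 1)/(0 - 1) × (0.8 - 2)/(0 - 2) = 0.216000
L_2(0.8) = (0.8 - (-1))/(1 - (-1)) × (0.8 - 0)/(1 - 0) × (0.8 - 2)/(1 - 2) = 0.864000
L_3(0.8) = (0.8 - (-1))/(2 - (-1)) × (0.8 - 0)/(2 - 0) × (0.8 - 1)/(2 - 1) = -0.048000

P(0.8) = 15×L_0(0.8) + 9×L_1(0.8) + 4×L_2(0.8) + (-2)×L_3(0.8)
P(0.8) = 5.016000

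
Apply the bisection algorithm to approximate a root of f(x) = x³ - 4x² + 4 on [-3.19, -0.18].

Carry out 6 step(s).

f(x) = x³ - 4x² + 4
Initial interval: [-3.19, -0.18]

Iteration 1:
  c_1 = (-3.190000 + (-0.180000))/2 = -1.685000
  f(c_1) = f(-1.685000) = -12.140994
  f(a) × f(c) ≥ 0, new interval: [-1.685000, -0.180000]
Iteration 2:
  c_2 = (-1.685000 + (-0.180000))/2 = -0.932500
  f(c_2) = f(-0.932500) = -0.289086
  f(a) × f(c) ≥ 0, new interval: [-0.932500, -0.180000]
Iteration 3:
  c_3 = (-0.932500 + (-0.180000))/2 = -0.556250
  f(c_3) = f(-0.556250) = 2.590232
  f(a) × f(c) < 0, new interval: [-0.932500, -0.556250]
Iteration 4:
  c_4 = (-0.932500 + (-0.556250))/2 = -0.744375
  f(c_4) = f(-0.744375) = 1.371170
  f(a) × f(c) < 0, new interval: [-0.932500, -0.744375]
Iteration 5:
  c_5 = (-0.932500 + (-0.744375))/2 = -0.838437
  f(c_5) = f(-0.838437) = 0.598688
  f(a) × f(c) < 0, new interval: [-0.932500, -0.838437]
Iteration 6:
  c_6 = (-0.932500 + (-0.838437))/2 = -0.885469
  f(c_6) = f(-0.885469) = 0.169524
  f(a) × f(c) < 0, new interval: [-0.932500, -0.885469]

After 6 iteration(s), the approximation is c_6 = -0.885469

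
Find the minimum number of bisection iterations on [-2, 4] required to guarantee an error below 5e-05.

We need (b-a)/2^n ≤ 5e-05
(4 - (-2))/2^n ≤ 5e-05
6/2^n ≤ 5e-05
2^n ≥ 120000
n ≥ log₂(120000) = 16.87
n ≥ 17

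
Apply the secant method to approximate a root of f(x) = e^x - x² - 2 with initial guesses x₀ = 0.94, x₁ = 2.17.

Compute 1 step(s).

f(x) = e^x - x² - 2
x₀ = 0.94, x₁ = 2.17

Secant formula: x_{n+1} = x_n - f(x_n)(x_n - x_{n-1})/(f(x_n) - f(x_{n-1}))

Iteration 1:
  f(0.940000) = -0.323619
  f(2.170000) = 2.049384
  x_2 = 2.170000 - 2.049384×(2.170000 - 0.940000)/(2.049384 - (-0.323619))
       = 1.107741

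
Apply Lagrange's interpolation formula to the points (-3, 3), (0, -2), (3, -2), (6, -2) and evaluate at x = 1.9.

Lagrange interpolation formula:
P(x) = Σ yᵢ × Lᵢ(x)
where Lᵢ(x) = Π_{j≠i} (x - xⱼ)/(xᵢ - xⱼ)

L_0(1.9) = (1.9 - 0)/(-3 - 0) × (1.9 - 3)/(-3 - 3) × (1.9 - 6)/(-3 - 6) = -0.052895
L_1(1.9) = (1.9 - (-3))/(0 - (-3)) × (1.9 - 3)/(0 - 3) × (1.9 - 6)/(0 - 6) = 0.409241
L_2(1.9) = (1.9 - (-3))/(3 - (-3)) × (1.9 - 0)/(3 - 0) × (1.9 - 6)/(3 - 6) = 0.706870
L_3(1.9) = (1.9 - (-3))/(6 - (-3)) × (1.9 - 0)/(6 - 0) × (1.9 - 3)/(6 - 3) = -0.063216

P(1.9) = 3×L_0(1.9) + (-2)×L_1(1.9) + (-2)×L_2(1.9) + (-2)×L_3(1.9)
P(1.9) = -2.264475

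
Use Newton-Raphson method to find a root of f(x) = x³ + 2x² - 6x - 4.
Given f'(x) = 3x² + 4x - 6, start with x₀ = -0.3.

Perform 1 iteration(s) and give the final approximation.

f(x) = x³ + 2x² - 6x - 4
f'(x) = 3x² + 4x - 6
x₀ = -0.3

Newton-Raphson formula: x_{n+1} = x_n - f(x_n)/f'(x_n)

Iteration 1:
  f(-0.300000) = -2.047000
  f'(-0.300000) = -6.930000
  x_1 = -0.300000 - (-2.047000)/(-6.930000) = -0.595382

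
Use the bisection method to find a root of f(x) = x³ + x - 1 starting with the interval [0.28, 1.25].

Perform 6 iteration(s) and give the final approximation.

f(x) = x³ + x - 1
Initial interval: [0.28, 1.25]

Iteration 1:
  c_1 = (0.280000 + 1.250000)/2 = 0.765000
  f(c_1) = f(0.765000) = 0.212697
  f(a) × f(c) < 0, new interval: [0.280000, 0.765000]
Iteration 2:
  c_2 = (0.280000 + 0.765000)/2 = 0.522500
  f(c_2) = f(0.522500) = -0.334854
  f(a) × f(c) ≥ 0, new interval: [0.522500, 0.765000]
Iteration 3:
  c_3 = (0.522500 + 0.765000)/2 = 0.643750
  f(c_3) = f(0.643750) = -0.089471
  f(a) × f(c) ≥ 0, new interval: [0.643750, 0.765000]
Iteration 4:
  c_4 = (0.643750 + 0.765000)/2 = 0.704375
  f(c_4) = f(0.704375) = 0.053847
  f(a) × f(c) < 0, new interval: [0.643750, 0.704375]
Iteration 5:
  c_5 = (0.643750 + 0.704375)/2 = 0.674063
  f(c_5) = f(0.674063) = -0.019670
  f(a) × f(c) ≥ 0, new interval: [0.674063, 0.704375]
Iteration 6:
  c_6 = (0.674063 + 0.704375)/2 = 0.689219
  f(c_6) = f(0.689219) = 0.016613
  f(a) × f(c) < 0, new interval: [0.674063, 0.689219]

After 6 iteration(s), the approximation is c_6 = 0.689219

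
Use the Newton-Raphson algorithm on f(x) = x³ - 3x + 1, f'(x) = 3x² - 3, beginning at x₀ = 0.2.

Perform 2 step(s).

f(x) = x³ - 3x + 1
f'(x) = 3x² - 3
x₀ = 0.2

Newton-Raphson formula: x_{n+1} = x_n - f(x_n)/f'(x_n)

Iteration 1:
  f(0.200000) = 0.408000
  f'(0.200000) = -2.880000
  x_1 = 0.200000 - 0.408000/(-2.880000) = 0.341667
Iteration 2:
  f(0.341667) = 0.014885
  f'(0.341667) = -2.649792
  x_2 = 0.341667 - 0.014885/(-2.649792) = 0.347284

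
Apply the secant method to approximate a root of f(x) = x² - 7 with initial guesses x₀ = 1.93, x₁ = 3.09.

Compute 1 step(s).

f(x) = x² - 7
x₀ = 1.93, x₁ = 3.09

Secant formula: x_{n+1} = x_n - f(x_n)(x_n - x_{n-1})/(f(x_n) - f(x_{n-1}))

Iteration 1:
  f(1.930000) = -3.275100
  f(3.090000) = 2.548100
  x_2 = 3.090000 - 2.548100×(3.090000 - 1.930000)/(2.548100 - (-3.275100))
       = 2.582410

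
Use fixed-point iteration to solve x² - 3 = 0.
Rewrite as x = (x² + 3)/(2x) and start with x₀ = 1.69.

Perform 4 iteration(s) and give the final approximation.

Equation: x² - 3 = 0
Fixed-point form: x = (x² + 3)/(2x)
x₀ = 1.69

x_1 = g(1.690000) = 1.732574
x_2 = g(1.732574) = 1.732051
x_3 = g(1.732051) = 1.732051
x_4 = g(1.732051) = 1.732051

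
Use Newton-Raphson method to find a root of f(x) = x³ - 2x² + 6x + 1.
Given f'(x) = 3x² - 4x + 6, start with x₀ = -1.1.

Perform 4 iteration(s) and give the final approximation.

f(x) = x³ - 2x² + 6x + 1
f'(x) = 3x² - 4x + 6
x₀ = -1.1

Newton-Raphson formula: x_{n+1} = x_n - f(x_n)/f'(x_n)

Iteration 1:
  f(-1.100000) = -9.351000
  f'(-1.100000) = 14.030000
  x_1 = -1.100000 - (-9.351000)/14.030000 = -0.433500
Iteration 2:
  f(-0.433500) = -2.058306
  f'(-0.433500) = 8.297764
  x_2 = -0.433500 - (-2.058306)/8.297764 = -0.185444
Iteration 3:
  f(-0.185444) = -0.187821
  f'(-0.185444) = 6.844945
  x_3 = -0.185444 - (-0.187821)/6.844945 = -0.158005
Iteration 4:
  f(-0.158005) = -0.001904
  f'(-0.158005) = 6.706915
  x_4 = -0.158005 - (-0.001904)/6.706915 = -0.157721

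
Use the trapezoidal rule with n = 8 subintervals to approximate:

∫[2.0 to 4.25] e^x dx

f(x) = e^x
a = 2.0, b = 4.25, n = 8
h = (b - a)/n = 0.281250

Trapezoidal rule: (h/2)[f(x₀) + 2f(x₁) + 2f(x₂) + ... + f(xₙ)]

x_0 = 2.0000, f(x_0) = 7.389056, coefficient = 1
x_1 = 2.2812, f(x_1) = 9.788909, coefficient = 2
x_2 = 2.5625, f(x_2) = 12.968197, coefficient = 2
x_3 = 2.8438, f(x_3) = 17.180070, coefficient = 2
x_4 = 3.1250, f(x_4) = 22.759895, coefficient = 2
x_5 = 3.4062, f(x_5) = 30.151962, coefficient = 2
x_6 = 3.6875, f(x_6) = 39.944860, coefficient = 2
x_7 = 3.9688, f(x_7) = 52.918342, coefficient = 2
x_8 = 4.2500, f(x_8) = 70.105412, coefficient = 1

I ≈ (0.281250/2) × 448.918938 = 63.129226
Exact value: 62.716356
Error: 0.412869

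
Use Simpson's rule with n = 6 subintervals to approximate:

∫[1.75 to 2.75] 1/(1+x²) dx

f(x) = 1/(1+x²)
a = 1.75, b = 2.75, n = 6
h = (b - a)/n = 0.166667

Simpson's rule: (h/3)[f(x₀) + 4f(x₁) + 2f(x₂) + ... + f(xₙ)]

x_0 = 1.7500, f(x_0) = 0.246154, coefficient = 1
x_1 = 1.9167, f(x_1) = 0.213967, coefficient = 4
x_2 = 2.0833, f(x_2) = 0.187256, coefficient = 2
x_3 = 2.2500, f(x_3) = 0.164948, coefficient = 4
x_4 = 2.4167, f(x_4) = 0.146193, coefficient = 2
x_5 = 2.5833, f(x_5) = 0.130317, coefficient = 4
x_6 = 2.7500, f(x_6) = 0.116788, coefficient = 1

I ≈ (0.166667/3) × 3.066770 = 0.170376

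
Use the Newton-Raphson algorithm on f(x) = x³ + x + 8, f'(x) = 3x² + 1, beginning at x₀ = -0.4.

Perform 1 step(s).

f(x) = x³ + x + 8
f'(x) = 3x² + 1
x₀ = -0.4

Newton-Raphson formula: x_{n+1} = x_n - f(x_n)/f'(x_n)

Iteration 1:
  f(-0.400000) = 7.536000
  f'(-0.400000) = 1.480000
  x_1 = -0.400000 - 7.536000/1.480000 = -5.491892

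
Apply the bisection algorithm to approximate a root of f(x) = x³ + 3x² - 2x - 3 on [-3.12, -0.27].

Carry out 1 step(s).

f(x) = x³ + 3x² - 2x - 3
Initial interval: [-3.12, -0.27]

Iteration 1:
  c_1 = (-3.120000 + (-0.270000))/2 = -1.695000
  f(c_1) = f(-1.695000) = 4.139298
  f(a) × f(c) ≥ 0, new interval: [-1.695000, -0.270000]

After 1 iteration(s), the approximation is c_1 = -1.695000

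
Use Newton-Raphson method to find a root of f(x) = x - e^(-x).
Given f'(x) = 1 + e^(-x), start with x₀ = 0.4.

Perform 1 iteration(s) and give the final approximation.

f(x) = x - e^(-x)
f'(x) = 1 + e^(-x)
x₀ = 0.4

Newton-Raphson formula: x_{n+1} = x_n - f(x_n)/f'(x_n)

Iteration 1:
  f(0.400000) = -0.270320
  f'(0.400000) = 1.670320
  x_1 = 0.400000 - (-0.270320)/1.670320 = 0.561837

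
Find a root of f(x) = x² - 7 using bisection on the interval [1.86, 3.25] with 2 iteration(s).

f(x) = x² - 7
Initial interval: [1.86, 3.25]

Iteration 1:
  c_1 = (1.860000 + 3.250000)/2 = 2.555000
  f(c_1) = f(2.555000) = -0.471975
  f(a) × f(c) ≥ 0, new interval: [2.555000, 3.250000]
Iteration 2:
  c_2 = (2.555000 + 3.250000)/2 = 2.902500
  f(c_2) = f(2.902500) = 1.424506
  f(a) × f(c) < 0, new interval: [2.555000, 2.902500]

After 2 iteration(s), the approximation is c_2 = 2.902500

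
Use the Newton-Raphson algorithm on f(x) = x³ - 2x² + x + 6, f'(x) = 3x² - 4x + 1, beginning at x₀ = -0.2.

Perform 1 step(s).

f(x) = x³ - 2x² + x + 6
f'(x) = 3x² - 4x + 1
x₀ = -0.2

Newton-Raphson formula: x_{n+1} = x_n - f(x_n)/f'(x_n)

Iteration 1:
  f(-0.200000) = 5.712000
  f'(-0.200000) = 1.920000
  x_1 = -0.200000 - 5.712000/1.920000 = -3.175000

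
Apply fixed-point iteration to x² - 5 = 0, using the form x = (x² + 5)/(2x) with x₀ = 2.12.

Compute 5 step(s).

Equation: x² - 5 = 0
Fixed-point form: x = (x² + 5)/(2x)
x₀ = 2.12

x_1 = g(2.120000) = 2.239245
x_2 = g(2.239245) = 2.236070
x_3 = g(2.236070) = 2.236068
x_4 = g(2.236068) = 2.236068
x_5 = g(2.236068) = 2.236068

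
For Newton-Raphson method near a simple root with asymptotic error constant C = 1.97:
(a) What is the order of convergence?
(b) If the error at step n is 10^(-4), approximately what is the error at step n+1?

(a) Newton-Raphson has quadratic (order 2) convergence near simple roots.
    This means |e_{n+1}| ≈ C|e_n|².

(b) With |e_n| = 10^(-4) and C = 1.97:
    |e_{n+1}| ≈ 1.97 × (10^(-4))² = 1.97 × 10^(-8)

(a) 2 (quadratic); (b) |e_{n+1}| ≈ 1.970e-08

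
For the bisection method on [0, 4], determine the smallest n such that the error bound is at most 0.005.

We need (b-a)/2^n ≤ 0.005
(4 - 0)/2^n ≤ 0.005
4/2^n ≤ 0.005
2^n ≥ 800
n ≥ log₂(800) = 9.64
n ≥ 10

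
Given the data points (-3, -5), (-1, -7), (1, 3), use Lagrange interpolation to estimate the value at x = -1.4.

Lagrange interpolation formula:
P(x) = Σ yᵢ × Lᵢ(x)
where Lᵢ(x) = Π_{j≠i} (x - xⱼ)/(xᵢ - xⱼ)

L_0(-1.4) = (-1.4 - (-1))/(-3 - (-1)) × (-1.4 - 1)/(-3 - 1) = 0.120000
L_1(-1.4) = (-1.4 - (-3))/(-1 - (-3)) × (-1.4 - 1)/(-1 - 1) = 0.960000
L_2(-1.4) = (-1.4 - (-3))/(1 - (-3)) × (-1.4 - (-1))/(1 - (-1)) = -0.080000

P(-1.4) = (-5)×L_0(-1.4) + (-7)×L_1(-1.4) + 3×L_2(-1.4)
P(-1.4) = -7.560000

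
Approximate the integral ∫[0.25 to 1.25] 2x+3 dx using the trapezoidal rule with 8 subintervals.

f(x) = 2x+3
a = 0.25, b = 1.25, n = 8
h = (b - a)/n = 0.125000

Trapezoidal rule: (h/2)[f(x₀) + 2f(x₁) + 2f(x₂) + ... + f(xₙ)]

x_0 = 0.2500, f(x_0) = 3.500000, coefficient = 1
x_1 = 0.3750, f(x_1) = 3.750000, coefficient = 2
x_2 = 0.5000, f(x_2) = 4.000000, coefficient = 2
x_3 = 0.6250, f(x_3) = 4.250000, coefficient = 2
x_4 = 0.7500, f(x_4) = 4.500000, coefficient = 2
x_5 = 0.8750, f(x_5) = 4.750000, coefficient = 2
x_6 = 1.0000, f(x_6) = 5.000000, coefficient = 2
x_7 = 1.1250, f(x_7) = 5.250000, coefficient = 2
x_8 = 1.2500, f(x_8) = 5.500000, coefficient = 1

I ≈ (0.125000/2) × 72.000000 = 4.500000
Exact value: 4.500000
Error: 0.000000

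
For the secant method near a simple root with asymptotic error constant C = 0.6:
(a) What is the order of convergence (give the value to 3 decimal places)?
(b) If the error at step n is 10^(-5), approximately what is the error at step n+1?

(a) Secant method has superlinear convergence with order φ = (1+√5)/2 ≈ 1.618.
    This means |e_{n+1}| ≈ C|e_n|^1.618.

(b) With |e_n| = 10^(-5) and C = 0.6:
    |e_{n+1}| ≈ 0.6 × (10^(-5))^1.618 = 0.6 × 10^(-8.09)

(a) ≈ 1.618 (golden ratio); (b) |e_{n+1}| ≈ 4.875e-09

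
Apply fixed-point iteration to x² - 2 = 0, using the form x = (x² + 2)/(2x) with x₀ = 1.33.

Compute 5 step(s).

Equation: x² - 2 = 0
Fixed-point form: x = (x² + 2)/(2x)
x₀ = 1.33

x_1 = g(1.330000) = 1.416880
x_2 = g(1.416880) = 1.414216
x_3 = g(1.414216) = 1.414214
x_4 = g(1.414214) = 1.414214
x_5 = g(1.414214) = 1.414214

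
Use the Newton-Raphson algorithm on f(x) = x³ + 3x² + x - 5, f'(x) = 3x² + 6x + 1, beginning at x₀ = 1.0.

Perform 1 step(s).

f(x) = x³ + 3x² + x - 5
f'(x) = 3x² + 6x + 1
x₀ = 1.0

Newton-Raphson formula: x_{n+1} = x_n - f(x_n)/f'(x_n)

Iteration 1:
  f(1.000000) = 0.000000
  f'(1.000000) = 10.000000
  x_1 = 1.000000 - 0.000000/10.000000 = 1.000000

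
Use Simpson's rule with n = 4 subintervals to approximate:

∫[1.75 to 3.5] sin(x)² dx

f(x) = sin(x)²
a = 1.75, b = 3.5, n = 4
h = (b - a)/n = 0.437500

Simpson's rule: (h/3)[f(x₀) + 4f(x₁) + 2f(x₂) + ... + f(xₙ)]

x_0 = 1.7500, f(x_0) = 0.968228, coefficient = 1
x_1 = 2.1875, f(x_1) = 0.665512, coefficient = 4
x_2 = 2.6250, f(x_2) = 0.243957, coefficient = 2
x_3 = 3.0625, f(x_3) = 0.006243, coefficient = 4
x_4 = 3.5000, f(x_4) = 0.123049, coefficient = 1

I ≈ (0.437500/3) × 4.266211 = 0.622156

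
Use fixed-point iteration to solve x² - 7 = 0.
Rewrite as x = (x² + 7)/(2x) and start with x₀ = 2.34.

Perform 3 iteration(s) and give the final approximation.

Equation: x² - 7 = 0
Fixed-point form: x = (x² + 7)/(2x)
x₀ = 2.34

x_1 = g(2.340000) = 2.665726
x_2 = g(2.665726) = 2.645826
x_3 = g(2.645826) = 2.645751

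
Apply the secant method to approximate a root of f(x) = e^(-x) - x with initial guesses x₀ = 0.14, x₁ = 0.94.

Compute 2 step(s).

f(x) = e^(-x) - x
x₀ = 0.14, x₁ = 0.94

Secant formula: x_{n+1} = x_n - f(x_n)(x_n - x_{n-1})/(f(x_n) - f(x_{n-1}))

Iteration 1:
  f(0.140000) = 0.729358
  f(0.940000) = -0.549372
  x_2 = 0.940000 - (-0.549372)×(0.940000 - 0.140000)/(-0.549372 - 0.729358)
       = 0.596301
Iteration 2:
  f(0.940000) = -0.549372
  f(0.596301) = -0.045456
  x_3 = 0.596301 - (-0.045456)×(0.596301 - 0.940000)/(-0.045456 - (-0.549372))
       = 0.565298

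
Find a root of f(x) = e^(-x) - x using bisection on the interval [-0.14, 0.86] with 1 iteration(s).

f(x) = e^(-x) - x
Initial interval: [-0.14, 0.86]

Iteration 1:
  c_1 = (-0.140000 + 0.860000)/2 = 0.360000
  f(c_1) = f(0.360000) = 0.337676
  f(a) × f(c) ≥ 0, new interval: [0.360000, 0.860000]

After 1 iteration(s), the approximation is c_1 = 0.360000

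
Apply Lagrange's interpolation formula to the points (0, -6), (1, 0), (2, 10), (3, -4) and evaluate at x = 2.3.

Lagrange interpolation formula:
P(x) = Σ yᵢ × Lᵢ(x)
where Lᵢ(x) = Π_{j≠i} (x - xⱼ)/(xᵢ - xⱼ)

L_0(2.3) = (2.3 - 1)/(0 - 1) × (2.3 - 2)/(0 - 2) × (2.3 - 3)/(0 - 3) = 0.045500
L_1(2.3) = (2.3 - 0)/(1 - 0) × (2.3 - 2)/(1 - 2) × (2.3 - 3)/(1 - 3) = -0.241500
L_2(2.3) = (2.3 - 0)/(2 - 0) × (2.3 - 1)/(2 - 1) × (2.3 - 3)/(2 - 3) = 1.046500
L_3(2.3) = (2.3 - 0)/(3 - 0) × (2.3 - 1)/(3 - 1) × (2.3 - 2)/(3 - 2) = 0.149500

P(2.3) = (-6)×L_0(2.3) + 0×L_1(2.3) + 10×L_2(2.3) + (-4)×L_3(2.3)
P(2.3) = 9.594000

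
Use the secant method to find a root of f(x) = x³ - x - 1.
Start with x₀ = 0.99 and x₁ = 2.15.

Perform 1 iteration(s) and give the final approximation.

f(x) = x³ - x - 1
x₀ = 0.99, x₁ = 2.15

Secant formula: x_{n+1} = x_n - f(x_n)(x_n - x_{n-1})/(f(x_n) - f(x_{n-1}))

Iteration 1:
  f(0.990000) = -1.019701
  f(2.150000) = 6.788375
  x_2 = 2.150000 - 6.788375×(2.150000 - 0.990000)/(6.788375 - (-1.019701))
       = 1.141491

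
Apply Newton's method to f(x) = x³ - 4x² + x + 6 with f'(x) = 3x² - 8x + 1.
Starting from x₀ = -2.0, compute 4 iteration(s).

f(x) = x³ - 4x² + x + 6
f'(x) = 3x² - 8x + 1
x₀ = -2.0

Newton-Raphson formula: x_{n+1} = x_n - f(x_n)/f'(x_n)

Iteration 1:
  f(-2.000000) = -20.000000
  f'(-2.000000) = 29.000000
  x_1 = -2.000000 - (-20.000000)/29.000000 = -1.310345
Iteration 2:
  f(-1.310345) = -4.428226
  f'(-1.310345) = 16.633769
  x_2 = -1.310345 - (-4.428226)/16.633769 = -1.044126
Iteration 3:
  f(-1.044126) = -0.543225
  f'(-1.044126) = 12.623603
  x_3 = -1.044126 - (-0.543225)/12.623603 = -1.001093
Iteration 4:
  f(-1.001093) = -0.013128
  f'(-1.001093) = 12.015310
  x_4 = -1.001093 - (-0.013128)/12.015310 = -1.000001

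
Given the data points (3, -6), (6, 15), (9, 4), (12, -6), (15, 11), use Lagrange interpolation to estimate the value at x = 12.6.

Lagrange interpolation formula:
P(x) = Σ yᵢ × Lᵢ(x)
where Lᵢ(x) = Π_{j≠i} (x - xⱼ)/(xᵢ - xⱼ)

L_0(12.6) = (12.6 - 6)/(3 - 6) × (12.6 - 9)/(3 - 9) × (12.6 - 12)/(3 - 12) × (12.6 - 15)/(3 - 15) = -0.017600
L_1(12.6) = (12.6 - 3)/(6 - 3) × (12.6 - 9)/(6 - 9) × (12.6 - 12)/(6 - 12) × (12.6 - 15)/(6 - 15) = 0.102400
L_2(12.6) = (12.6 - 3)/(9 - 3) × (12.6 - 6)/(9 - 6) × (12.6 - 12)/(9 - 12) × (12.6 - 15)/(9 - 15) = -0.281600
L_3(12.6) = (12.6 - 3)/(12 - 3) × (12.6 - 6)/(12 - 6) × (12.6 - 9)/(12 - 9) × (12.6 - 15)/(12 - 15) = 1.126400
L_4(12.6) = (12.6 - 3)/(15 - 3) × (12.6 - 6)/(15 - 6) × (12.6 - 9)/(15 - 9) × (12.6 - 12)/(15 - 12) = 0.070400

P(12.6) = (-6)×L_0(12.6) + 15×L_1(12.6) + 4×L_2(12.6) + (-6)×L_3(12.6) + 11×L_4(12.6)
P(12.6) = -5.468800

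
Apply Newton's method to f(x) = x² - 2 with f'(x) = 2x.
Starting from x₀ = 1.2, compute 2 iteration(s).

f(x) = x² - 2
f'(x) = 2x
x₀ = 1.2

Newton-Raphson formula: x_{n+1} = x_n - f(x_n)/f'(x_n)

Iteration 1:
  f(1.200000) = -0.560000
  f'(1.200000) = 2.400000
  x_1 = 1.200000 - (-0.560000)/2.400000 = 1.433333
Iteration 2:
  f(1.433333) = 0.054444
  f'(1.433333) = 2.866667
  x_2 = 1.433333 - 0.054444/2.866667 = 1.414341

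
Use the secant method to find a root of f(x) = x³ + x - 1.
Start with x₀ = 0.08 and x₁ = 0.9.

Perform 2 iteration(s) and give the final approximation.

f(x) = x³ + x - 1
x₀ = 0.08, x₁ = 0.9

Secant formula: x_{n+1} = x_n - f(x_n)(x_n - x_{n-1})/(f(x_n) - f(x_{n-1}))

Iteration 1:
  f(0.080000) = -0.919488
  f(0.900000) = 0.629000
  x_2 = 0.900000 - 0.629000×(0.900000 - 0.080000)/(0.629000 - (-0.919488))
       = 0.566914
Iteration 2:
  f(0.900000) = 0.629000
  f(0.566914) = -0.250885
  x_3 = 0.566914 - (-0.250885)×(0.566914 - 0.900000)/(-0.250885 - 0.629000)
       = 0.661888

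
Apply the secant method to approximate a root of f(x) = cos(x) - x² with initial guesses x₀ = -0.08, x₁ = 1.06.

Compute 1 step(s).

f(x) = cos(x) - x²
x₀ = -0.08, x₁ = 1.06

Secant formula: x_{n+1} = x_n - f(x_n)(x_n - x_{n-1})/(f(x_n) - f(x_{n-1}))

Iteration 1:
  f(-0.080000) = 0.990402
  f(1.060000) = -0.634728
  x_2 = 1.060000 - (-0.634728)×(1.060000 - (-0.080000))/(-0.634728 - 0.990402)
       = 0.614749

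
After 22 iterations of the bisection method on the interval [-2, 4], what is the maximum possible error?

Bisection error bound: |error| ≤ (b-a)/2^n
|error| ≤ (4 - (-2))/2^22 = 6/2^22
|error| ≤ 0.0000014305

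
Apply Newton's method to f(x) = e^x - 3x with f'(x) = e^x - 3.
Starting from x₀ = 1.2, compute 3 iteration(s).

f(x) = e^x - 3x
f'(x) = e^x - 3
x₀ = 1.2

Newton-Raphson formula: x_{n+1} = x_n - f(x_n)/f'(x_n)

Iteration 1:
  f(1.200000) = -0.279883
  f'(1.200000) = 0.320117
  x_1 = 1.200000 - (-0.279883)/0.320117 = 2.074315
Iteration 2:
  f(2.074315) = 1.736148
  f'(2.074315) = 4.959094
  x_2 = 2.074315 - 1.736148/4.959094 = 1.724221
Iteration 3:
  f(1.724221) = 0.435488
  f'(1.724221) = 2.608152
  x_3 = 1.724221 - 0.435488/2.608152 = 1.557249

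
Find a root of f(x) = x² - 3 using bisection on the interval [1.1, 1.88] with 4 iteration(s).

f(x) = x² - 3
Initial interval: [1.1, 1.88]

Iteration 1:
  c_1 = (1.100000 + 1.880000)/2 = 1.490000
  f(c_1) = f(1.490000) = -0.779900
  f(a) × f(c) ≥ 0, new interval: [1.490000, 1.880000]
Iteration 2:
  c_2 = (1.490000 + 1.880000)/2 = 1.685000
  f(c_2) = f(1.685000) = -0.160775
  f(a) × f(c) ≥ 0, new interval: [1.685000, 1.880000]
Iteration 3:
  c_3 = (1.685000 + 1.880000)/2 = 1.782500
  f(c_3) = f(1.782500) = 0.177306
  f(a) × f(c) < 0, new interval: [1.685000, 1.782500]
Iteration 4:
  c_4 = (1.685000 + 1.782500)/2 = 1.733750
  f(c_4) = f(1.733750) = 0.005889
  f(a) × f(c) < 0, new interval: [1.685000, 1.733750]

After 4 iteration(s), the approximation is c_4 = 1.733750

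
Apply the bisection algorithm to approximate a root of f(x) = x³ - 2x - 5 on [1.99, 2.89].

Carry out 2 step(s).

f(x) = x³ - 2x - 5
Initial interval: [1.99, 2.89]

Iteration 1:
  c_1 = (1.990000 + 2.890000)/2 = 2.440000
  f(c_1) = f(2.440000) = 4.646784
  f(a) × f(c) < 0, new interval: [1.990000, 2.440000]
Iteration 2:
  c_2 = (1.990000 + 2.440000)/2 = 2.215000
  f(c_2) = f(2.215000) = 1.437288
  f(a) × f(c) < 0, new interval: [1.990000, 2.215000]

After 2 iteration(s), the approximation is c_2 = 2.215000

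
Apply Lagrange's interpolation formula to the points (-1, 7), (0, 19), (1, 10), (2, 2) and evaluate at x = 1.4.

Lagrange interpolation formula:
P(x) = Σ yᵢ × Lᵢ(x)
where Lᵢ(x) = Π_{j≠i} (x - xⱼ)/(xᵢ - xⱼ)

L_0(1.4) = (1.4 - 0)/(-1 - 0) × (1.4 - 1)/(-1 - 1) × (1.4 - 2)/(-1 - 2) = 0.056000
L_1(1.4) = (1.4 - (-1))/(0 - (-1)) × (1.4 - 1)/(0 - 1) × (1.4 - 2)/(0 - 2) = -0.288000
L_2(1.4) = (1.4 - (-1))/(1 - (-1)) × (1.4 - 0)/(1 - 0) × (1.4 - 2)/(1 - 2) = 1.008000
L_3(1.4) = (1.4 - (-1))/(2 - (-1)) × (1.4 - 0)/(2 - 0) × (1.4 - 1)/(2 - 1) = 0.224000

P(1.4) = 7×L_0(1.4) + 19×L_1(1.4) + 10×L_2(1.4) + 2×L_3(1.4)
P(1.4) = 5.448000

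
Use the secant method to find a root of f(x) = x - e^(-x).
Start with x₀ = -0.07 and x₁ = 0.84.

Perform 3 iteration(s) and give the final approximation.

f(x) = x - e^(-x)
x₀ = -0.07, x₁ = 0.84

Secant formula: x_{n+1} = x_n - f(x_n)(x_n - x_{n-1})/(f(x_n) - f(x_{n-1}))

Iteration 1:
  f(-0.070000) = -1.142508
  f(0.840000) = 0.408289
  x_2 = 0.840000 - 0.408289×(0.840000 - (-0.070000))/(0.408289 - (-1.142508))
       = 0.600418
Iteration 2:
  f(0.840000) = 0.408289
  f(0.600418) = 0.051836
  x_3 = 0.600418 - 0.051836×(0.600418 - 0.840000)/(0.051836 - 0.408289)
       = 0.565578
Iteration 3:
  f(0.600418) = 0.051836
  f(0.565578) = -0.002454
  x_4 = 0.565578 - (-0.002454)×(0.565578 - 0.600418)/(-0.002454 - 0.051836)
       = 0.567153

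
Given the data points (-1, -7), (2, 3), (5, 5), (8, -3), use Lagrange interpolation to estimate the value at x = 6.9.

Lagrange interpolation formula:
P(x) = Σ yᵢ × Lᵢ(x)
where Lᵢ(x) = Π_{j≠i} (x - xⱼ)/(xᵢ - xⱼ)

L_0(6.9) = (6.9 - 2)/(-1 - 2) × (6.9 - 5)/(-1 - 5) × (6.9 - 8)/(-1 - 8) = 0.063216
L_1(6.9) = (6.9 - (-1))/(2 - (-1)) × (6.9 - 5)/(2 - 5) × (6.9 - 8)/(2 - 8) = -0.305759
L_2(6.9) = (6.9 - (-1))/(5 - (-1)) × (6.9 - 2)/(5 - 2) × (6.9 - 8)/(5 - 8) = 0.788537
L_3(6.9) = (6.9 - (-1))/(8 - (-1)) × (6.9 - 2)/(8 - 2) × (6.9 - 5)/(8 - 5) = 0.454006

P(6.9) = (-7)×L_0(6.9) + 3×L_1(6.9) + 5×L_2(6.9) + (-3)×L_3(6.9)
P(6.9) = 1.220877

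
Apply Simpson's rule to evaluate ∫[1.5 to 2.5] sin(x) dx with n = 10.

f(x) = sin(x)
a = 1.5, b = 2.5, n = 10
h = (b - a)/n = 0.100000

Simpson's rule: (h/3)[f(x₀) + 4f(x₁) + 2f(x₂) + ... + f(xₙ)]

x_0 = 1.5000, f(x_0) = 0.997495, coefficient = 1
x_1 = 1.6000, f(x_1) = 0.999574, coefficient = 4
x_2 = 1.7000, f(x_2) = 0.991665, coefficient = 2
x_3 = 1.8000, f(x_3) = 0.973848, coefficient = 4
x_4 = 1.9000, f(x_4) = 0.946300, coefficient = 2
x_5 = 2.0000, f(x_5) = 0.909297, coefficient = 4
x_6 = 2.1000, f(x_6) = 0.863209, coefficient = 2
x_7 = 2.2000, f(x_7) = 0.808496, coefficient = 4
x_8 = 2.3000, f(x_8) = 0.745705, coefficient = 2
x_9 = 2.4000, f(x_9) = 0.675463, coefficient = 4
x_10 = 2.5000, f(x_10) = 0.598472, coefficient = 1

I ≈ (0.100000/3) × 26.156439 = 0.871881
Exact value: 0.871881
Error: 0.000000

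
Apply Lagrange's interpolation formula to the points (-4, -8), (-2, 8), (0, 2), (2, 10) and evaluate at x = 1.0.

Lagrange interpolation formula:
P(x) = Σ yᵢ × Lᵢ(x)
where Lᵢ(x) = Π_{j≠i} (x - xⱼ)/(xᵢ - xⱼ)

L_0(1.0) = (1.0 - (-2))/(-4 - (-2)) × (1.0 - 0)/(-4 - 0) × (1.0 - 2)/(-4 - 2) = 0.062500
L_1(1.0) = (1.0 - (-4))/(-2 - (-4)) × (1.0 - 0)/(-2 - 0) × (1.0 - 2)/(-2 - 2) = -0.312500
L_2(1.0) = (1.0 - (-4))/(0 - (-4)) × (1.0 - (-2))/(0 - (-2)) × (1.0 - 2)/(0 - 2) = 0.937500
L_3(1.0) = (1.0 - (-4))/(2 - (-4)) × (1.0 - (-2))/(2 - (-2)) × (1.0 - 0)/(2 - 0) = 0.312500

P(1.0) = (-8)×L_0(1.0) + 8×L_1(1.0) + 2×L_2(1.0) + 10×L_3(1.0)
P(1.0) = 2.000000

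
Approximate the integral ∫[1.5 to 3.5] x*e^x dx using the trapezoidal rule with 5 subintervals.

f(x) = x*e^x
a = 1.5, b = 3.5, n = 5
h = (b - a)/n = 0.400000

Trapezoidal rule: (h/2)[f(x₀) + 2f(x₁) + 2f(x₂) + ... + f(xₙ)]

x_0 = 1.5000, f(x_0) = 6.722534, coefficient = 1
x_1 = 1.9000, f(x_1) = 12.703199, coefficient = 2
x_2 = 2.3000, f(x_2) = 22.940620, coefficient = 2
x_3 = 2.7000, f(x_3) = 40.175276, coefficient = 2
x_4 = 3.1000, f(x_4) = 68.813649, coefficient = 2
x_5 = 3.5000, f(x_5) = 115.904082, coefficient = 1

I ≈ (0.400000/2) × 411.892103 = 82.378421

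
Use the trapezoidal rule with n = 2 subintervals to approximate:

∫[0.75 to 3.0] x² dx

f(x) = x²
a = 0.75, b = 3.0, n = 2
h = (b - a)/n = 1.125000

Trapezoidal rule: (h/2)[f(x₀) + 2f(x₁) + 2f(x₂) + ... + f(xₙ)]

x_0 = 0.7500, f(x_0) = 0.562500, coefficient = 1
x_1 = 1.8750, f(x_1) = 3.515625, coefficient = 2
x_2 = 3.0000, f(x_2) = 9.000000, coefficient = 1

I ≈ (1.125000/2) × 16.593750 = 9.333984
Exact value: 8.859375
Error: 0.474609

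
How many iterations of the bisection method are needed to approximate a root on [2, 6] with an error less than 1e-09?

We need (b-a)/2^n ≤ 1e-09
(6 - 2)/2^n ≤ 1e-09
4/2^n ≤ 1e-09
2^n ≥ 4000000000
n ≥ log₂(4000000000) = 31.90
n ≥ 32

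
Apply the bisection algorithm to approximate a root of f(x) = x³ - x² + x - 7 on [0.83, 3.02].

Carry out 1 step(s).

f(x) = x³ - x² + x - 7
Initial interval: [0.83, 3.02]

Iteration 1:
  c_1 = (0.830000 + 3.020000)/2 = 1.925000
  f(c_1) = f(1.925000) = -1.647297
  f(a) × f(c) ≥ 0, new interval: [1.925000, 3.020000]

After 1 iteration(s), the approximation is c_1 = 1.925000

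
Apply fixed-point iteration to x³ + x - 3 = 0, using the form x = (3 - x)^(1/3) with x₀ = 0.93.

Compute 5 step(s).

Equation: x³ + x - 3 = 0
Fixed-point form: x = (3 - x)^(1/3)
x₀ = 0.93

x_1 = g(0.930000) = 1.274452
x_2 = g(1.274452) = 1.199432
x_3 = g(1.199432) = 1.216568
x_4 = g(1.216568) = 1.212697
x_5 = g(1.212697) = 1.213574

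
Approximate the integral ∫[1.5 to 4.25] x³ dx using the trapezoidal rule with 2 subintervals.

f(x) = x³
a = 1.5, b = 4.25, n = 2
h = (b - a)/n = 1.375000

Trapezoidal rule: (h/2)[f(x₀) + 2f(x₁) + 2f(x₂) + ... + f(xₙ)]

x_0 = 1.5000, f(x_0) = 3.375000, coefficient = 1
x_1 = 2.8750, f(x_1) = 23.763672, coefficient = 2
x_2 = 4.2500, f(x_2) = 76.765625, coefficient = 1

I ≈ (1.375000/2) × 127.667969 = 87.771729
Exact value: 80.297852
Error: 7.473877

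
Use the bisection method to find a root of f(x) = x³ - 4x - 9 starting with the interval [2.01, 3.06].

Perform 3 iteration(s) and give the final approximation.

f(x) = x³ - 4x - 9
Initial interval: [2.01, 3.06]

Iteration 1:
  c_1 = (2.010000 + 3.060000)/2 = 2.535000
  f(c_1) = f(2.535000) = -2.849520
  f(a) × f(c) ≥ 0, new interval: [2.535000, 3.060000]
Iteration 2:
  c_2 = (2.535000 + 3.060000)/2 = 2.797500
  f(c_2) = f(2.797500) = 1.703252
  f(a) × f(c) < 0, new interval: [2.535000, 2.797500]
Iteration 3:
  c_3 = (2.535000 + 2.797500)/2 = 2.666250
  f(c_3) = f(2.666250) = -0.710925
  f(a) × f(c) ≥ 0, new interval: [2.666250, 2.797500]

After 3 iteration(s), the approximation is c_3 = 2.666250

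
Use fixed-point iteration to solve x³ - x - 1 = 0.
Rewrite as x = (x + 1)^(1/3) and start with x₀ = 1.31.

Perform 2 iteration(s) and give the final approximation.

Equation: x³ - x - 1 = 0
Fixed-point form: x = (x + 1)^(1/3)
x₀ = 1.31

x_1 = g(1.310000) = 1.321916
x_2 = g(1.321916) = 1.324186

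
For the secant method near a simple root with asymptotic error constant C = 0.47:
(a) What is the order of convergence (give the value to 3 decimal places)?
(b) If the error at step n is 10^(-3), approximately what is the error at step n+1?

(a) Secant method has superlinear convergence with order φ = (1+√5)/2 ≈ 1.618.
    This means |e_{n+1}| ≈ C|e_n|^1.618.

(b) With |e_n| = 10^(-3) and C = 0.47:
    |e_{n+1}| ≈ 0.47 × (10^(-3))^1.618 = 0.47 × 10^(-4.85)

(a) ≈ 1.618 (golden ratio); (b) |e_{n+1}| ≈ 6.577e-06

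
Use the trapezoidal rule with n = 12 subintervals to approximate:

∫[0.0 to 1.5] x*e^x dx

f(x) = x*e^x
a = 0.0, b = 1.5, n = 12
h = (b - a)/n = 0.125000

Trapezoidal rule: (h/2)[f(x₀) + 2f(x₁) + 2f(x₂) + ... + f(xₙ)]

x_0 = 0.0000, f(x_0) = 0.000000, coefficient = 1
x_1 = 0.1250, f(x_1) = 0.141644, coefficient = 2
x_2 = 0.2500, f(x_2) = 0.321006, coefficient = 2
x_3 = 0.3750, f(x_3) = 0.545622, coefficient = 2
x_4 = 0.5000, f(x_4) = 0.824361, coefficient = 2
x_5 = 0.6250, f(x_5) = 1.167654, coefficient = 2
x_6 = 0.7500, f(x_6) = 1.587750, coefficient = 2
x_7 = 0.8750, f(x_7) = 2.099016, coefficient = 2
x_8 = 1.0000, f(x_8) = 2.718282, coefficient = 2
x_9 = 1.1250, f(x_9) = 3.465244, coefficient = 2
x_10 = 1.2500, f(x_10) = 4.362929, coefficient = 2
x_11 = 1.3750, f(x_11) = 5.438230, coefficient = 2
x_12 = 1.5000, f(x_12) = 6.722534, coefficient = 1

I ≈ (0.125000/2) × 52.066007 = 3.254125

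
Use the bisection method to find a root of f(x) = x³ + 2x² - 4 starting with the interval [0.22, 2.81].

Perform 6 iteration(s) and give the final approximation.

f(x) = x³ + 2x² - 4
Initial interval: [0.22, 2.81]

Iteration 1:
  c_1 = (0.220000 + 2.810000)/2 = 1.515000
  f(c_1) = f(1.515000) = 4.067716
  f(a) × f(c) < 0, new interval: [0.220000, 1.515000]
Iteration 2:
  c_2 = (0.220000 + 1.515000)/2 = 0.867500
  f(c_2) = f(0.867500) = -1.842045
  f(a) × f(c) ≥ 0, new interval: [0.867500, 1.515000]
Iteration 3:
  c_3 = (0.867500 + 1.515000)/2 = 1.191250
  f(c_3) = f(1.191250) = 0.528628
  f(a) × f(c) < 0, new interval: [0.867500, 1.191250]
Iteration 4:
  c_4 = (0.867500 + 1.191250)/2 = 1.029375
  f(c_4) = f(1.029375) = -0.790035
  f(a) × f(c) ≥ 0, new interval: [1.029375, 1.191250]
Iteration 5:
  c_5 = (1.029375 + 1.191250)/2 = 1.110313
  f(c_5) = f(1.110313) = -0.165626
  f(a) × f(c) ≥ 0, new interval: [1.110313, 1.191250]
Iteration 6:
  c_6 = (1.110313 + 1.191250)/2 = 1.150781
  f(c_6) = f(1.150781) = 0.172572
  f(a) × f(c) < 0, new interval: [1.110313, 1.150781]

After 6 iteration(s), the approximation is c_6 = 1.150781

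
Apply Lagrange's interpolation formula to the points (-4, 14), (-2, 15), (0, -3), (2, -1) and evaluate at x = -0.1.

Lagrange interpolation formula:
P(x) = Σ yᵢ × Lᵢ(x)
where Lᵢ(x) = Π_{j≠i} (x - xⱼ)/(xᵢ - xⱼ)

L_0(-0.1) = (-0.1 - (-2))/(-4 - (-2)) × (-0.1 - 0)/(-4 - 0) × (-0.1 - 2)/(-4 - 2) = -0.008313
L_1(-0.1) = (-0.1 - (-4))/(-2 - (-4)) × (-0.1 - 0)/(-2 - 0) × (-0.1 - 2)/(-2 - 2) = 0.051188
L_2(-0.1) = (-0.1 - (-4))/(0 - (-4)) × (-0.1 - (-2))/(0 - (-2)) × (-0.1 - 2)/(0 - 2) = 0.972562
L_3(-0.1) = (-0.1 - (-4))/(2 - (-4)) × (-0.1 - (-2))/(2 - (-2)) × (-0.1 - 0)/(2 - 0) = -0.015437

P(-0.1) = 14×L_0(-0.1) + 15×L_1(-0.1) + (-3)×L_2(-0.1) + (-1)×L_3(-0.1)
P(-0.1) = -2.250812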